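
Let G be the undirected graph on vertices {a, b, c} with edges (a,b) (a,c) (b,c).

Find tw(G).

2

A width-2 tree decomposition is:
Bags: B1 = {a, b, c}
Tree: (single bag)
A single bag containing all 3 vertices is trivially a valid decomposition of width 2. On the other hand G contains the 3-clique {a, b, c}. A clique must lie in a single bag of any decomposition, so no decomposition can have width below 2. Hence tw(G) = 2 exactly.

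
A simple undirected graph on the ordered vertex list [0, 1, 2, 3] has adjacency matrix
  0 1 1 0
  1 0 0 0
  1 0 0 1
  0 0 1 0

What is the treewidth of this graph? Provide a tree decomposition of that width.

Treewidth 1.
One optimal decomposition is:
Bags: B1 = {0, 1}  B2 = {0, 2}  B3 = {2, 3}
Tree: B1–B2, B2–B3

Each bag holds 2 vertices, so the decomposition has width 1, which upper-bounds the treewidth. Any graph with an edge has treewidth ≥ 1, and G has the edge 1–0. Combining the bounds, tw(G) = 1.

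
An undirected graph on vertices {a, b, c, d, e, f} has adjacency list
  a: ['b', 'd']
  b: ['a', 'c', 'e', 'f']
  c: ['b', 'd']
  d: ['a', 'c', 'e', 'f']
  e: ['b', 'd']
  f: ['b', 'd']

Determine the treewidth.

2

A width-2 tree decomposition is:
Bags: B1 = {b, c, d}  B2 = {b, d, e}  B3 = {a, b, d}  B4 = {b, d, f}
Tree: B1–B2, B2–B3, B3–B4
Each bag holds 3 vertices, so the decomposition has width 2, which upper-bounds the treewidth. Since b–c–d–e–b is a cycle in G, G is not acyclic. Forests are exactly the graphs of treewidth ≤ 1, so tw(G) ≥ 2. The upper and lower bounds meet at 2, so that is the treewidth.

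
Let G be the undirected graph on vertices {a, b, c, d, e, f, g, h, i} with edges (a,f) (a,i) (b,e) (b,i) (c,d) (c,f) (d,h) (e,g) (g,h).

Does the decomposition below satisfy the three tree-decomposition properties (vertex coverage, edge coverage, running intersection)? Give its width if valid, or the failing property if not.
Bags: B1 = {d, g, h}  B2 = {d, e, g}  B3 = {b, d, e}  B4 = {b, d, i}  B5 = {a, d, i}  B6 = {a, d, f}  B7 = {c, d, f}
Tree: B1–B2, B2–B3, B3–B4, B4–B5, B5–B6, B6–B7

Vertex coverage: the bags together contain {a, b, c, d, e, f, g, h, i}, the full vertex set. Edge coverage: each edge of G has both endpoints in at least one bag. Running intersection: for every vertex, the bags containing it form a connected subtree. All three properties hold, so this is a valid tree decomposition of width max|bag| − 1 = 2, and hence tw(G) ≤ 2.

Yes; width 2.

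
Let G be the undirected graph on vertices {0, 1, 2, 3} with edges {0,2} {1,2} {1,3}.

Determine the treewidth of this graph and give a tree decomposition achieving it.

The largest bag has 2 vertices, giving width 1; this decomposition certifies tw(G) ≤ 1. Since G has at least one edge (e.g. 2–1), it is not an edgeless graph, so tw(G) ≥ 1. Combining the bounds, tw(G) = 1.

Treewidth 1.
One optimal decomposition is:
Bags: B1 = {1, 2}  B2 = {1, 3}  B3 = {0, 2}
Tree: B1–B2, B1–B3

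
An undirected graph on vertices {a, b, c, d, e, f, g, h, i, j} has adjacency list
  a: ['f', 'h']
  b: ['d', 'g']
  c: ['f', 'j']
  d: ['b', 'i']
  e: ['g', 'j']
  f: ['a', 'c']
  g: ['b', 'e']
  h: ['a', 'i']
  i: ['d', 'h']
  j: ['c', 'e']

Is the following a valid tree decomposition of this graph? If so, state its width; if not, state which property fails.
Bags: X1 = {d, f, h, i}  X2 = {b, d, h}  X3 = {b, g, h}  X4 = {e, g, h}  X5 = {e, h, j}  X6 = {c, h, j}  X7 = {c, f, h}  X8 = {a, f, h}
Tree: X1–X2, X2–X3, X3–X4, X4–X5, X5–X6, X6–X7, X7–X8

A tree decomposition must satisfy three properties: every vertex lies in some bag; for every edge, both endpoints lie together in some bag; and for every vertex, the bags containing it form a connected subtree. Here bags containing vertex f are not connected in the tree, so the decomposition is invalid.

No — bags containing vertex f are not connected in the tree.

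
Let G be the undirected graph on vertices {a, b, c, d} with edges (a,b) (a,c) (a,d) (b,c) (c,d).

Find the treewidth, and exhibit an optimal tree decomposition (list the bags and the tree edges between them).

Treewidth 2.
Bags: B1 = {a, b, c}  B2 = {a, c, d}
Tree: B1–B2

Every bag has size at most 3, so the width is 3 − 1 = 2 and tw(G) ≤ 2. Conversely, {a, c, d} is a clique of size 3, and the vertices of any clique must share a bag in every tree decomposition; so some bag has ≥ 3 vertices and tw(G) ≥ 2. Therefore the treewidth is 2.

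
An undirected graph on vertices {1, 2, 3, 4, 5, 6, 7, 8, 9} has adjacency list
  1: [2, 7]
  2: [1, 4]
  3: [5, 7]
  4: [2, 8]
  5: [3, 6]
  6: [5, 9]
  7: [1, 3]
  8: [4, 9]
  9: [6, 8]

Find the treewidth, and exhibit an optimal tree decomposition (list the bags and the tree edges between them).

Treewidth 2.
One optimal decomposition is:
Bags: B1 = {1, 3, 7}  B2 = {1, 3, 5}  B3 = {1, 5, 6}  B4 = {1, 6, 9}  B5 = {1, 8, 9}  B6 = {1, 4, 8}  B7 = {1, 2, 4}
Tree: B1–B2, B2–B3, B3–B4, B4–B5, B5–B6, B6–B7

Every bag has size at most 3, so the width is 3 − 1 = 2 and tw(G) ≤ 2. The edges 1–7–3–5–6–9–8–4–2–1 form a cycle, so G is not a tree and its treewidth is at least 2. Hence tw(G) = 2 exactly.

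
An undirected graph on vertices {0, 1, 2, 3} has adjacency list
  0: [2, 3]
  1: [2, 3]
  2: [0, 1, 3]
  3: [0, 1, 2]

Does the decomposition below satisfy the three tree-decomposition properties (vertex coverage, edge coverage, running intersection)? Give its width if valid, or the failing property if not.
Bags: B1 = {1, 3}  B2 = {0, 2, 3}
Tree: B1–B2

No — edge (2,1) lies in no bag.

A tree decomposition must satisfy three properties: every vertex lies in some bag; for every edge, both endpoints lie together in some bag; and for every vertex, the bags containing it form a connected subtree. Here edge (2,1) lies in no bag, so the decomposition is invalid.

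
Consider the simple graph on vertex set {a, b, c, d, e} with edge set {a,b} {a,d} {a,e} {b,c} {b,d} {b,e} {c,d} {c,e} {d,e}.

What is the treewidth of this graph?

A width-3 tree decomposition is:
Bags: B1 = {a, b, d, e}  B2 = {b, c, d, e}
Tree: B1–B2
Every bag has size at most 4, so the width is 4 − 1 = 3 and tw(G) ≤ 3. Conversely, {b, c, d, e} is a clique of size 4, and the vertices of any clique must share a bag in every tree decomposition; so some bag has ≥ 4 vertices and tw(G) ≥ 3. Therefore the treewidth is 3.

3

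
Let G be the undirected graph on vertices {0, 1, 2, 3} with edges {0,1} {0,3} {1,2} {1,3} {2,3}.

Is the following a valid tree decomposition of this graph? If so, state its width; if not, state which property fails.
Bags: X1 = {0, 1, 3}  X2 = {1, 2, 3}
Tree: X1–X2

Yes; width 2.

Every vertex of G appears in some bag (union = {0, 1, 2, 3}); every edge is covered by a bag; and for each vertex v the set of bags containing v is connected in the bag tree. The decomposition is therefore valid. The largest bag has 3 vertices, so the width is 2.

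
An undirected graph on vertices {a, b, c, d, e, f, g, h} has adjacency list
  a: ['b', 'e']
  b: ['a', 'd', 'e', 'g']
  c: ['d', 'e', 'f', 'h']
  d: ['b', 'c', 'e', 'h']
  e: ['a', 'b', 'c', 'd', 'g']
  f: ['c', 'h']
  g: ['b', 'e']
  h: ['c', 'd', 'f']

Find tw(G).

A width-2 tree decomposition is:
Bags: B1 = {c, d, e}  B2 = {b, d, e}  B3 = {a, b, e}  B4 = {c, d, h}  B5 = {b, e, g}  B6 = {c, f, h}
Tree: B1–B2, B2–B3, B1–B4, B3–B5, B4–B6
Each bag holds 3 vertices, so the decomposition has width 2, which upper-bounds the treewidth. On the other hand G contains the 3-clique {c, d, e}. A clique must lie in a single bag of any decomposition, so no decomposition can have width below 2. Hence tw(G) = 2 exactly.

2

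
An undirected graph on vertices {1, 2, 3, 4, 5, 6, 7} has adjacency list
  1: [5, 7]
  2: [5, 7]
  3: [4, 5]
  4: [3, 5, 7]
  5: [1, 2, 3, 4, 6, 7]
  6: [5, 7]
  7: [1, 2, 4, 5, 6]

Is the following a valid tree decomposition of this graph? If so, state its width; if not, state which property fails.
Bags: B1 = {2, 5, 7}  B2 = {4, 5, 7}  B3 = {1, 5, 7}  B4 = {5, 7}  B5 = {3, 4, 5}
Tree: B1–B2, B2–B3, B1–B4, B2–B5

No — vertex 6 appears in no bag.

A tree decomposition must satisfy three properties: every vertex lies in some bag; for every edge, both endpoints lie together in some bag; and for every vertex, the bags containing it form a connected subtree. Here vertex 6 appears in no bag, so the decomposition is invalid.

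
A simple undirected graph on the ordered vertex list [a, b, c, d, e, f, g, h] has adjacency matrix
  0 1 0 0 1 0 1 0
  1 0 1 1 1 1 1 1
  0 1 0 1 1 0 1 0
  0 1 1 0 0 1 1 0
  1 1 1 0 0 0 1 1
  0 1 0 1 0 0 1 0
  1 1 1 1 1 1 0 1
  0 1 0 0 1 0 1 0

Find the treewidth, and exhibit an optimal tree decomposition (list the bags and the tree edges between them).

Treewidth 3.
One such decomposition:
Bags: B1 = {b, e, g, h}  B2 = {b, c, e, g}  B3 = {b, c, d, g}  B4 = {b, d, f, g}  B5 = {a, b, e, g}
Tree: B1–B2, B2–B3, B3–B4, B1–B5

Every bag has size at most 4, so the width is 4 − 1 = 3 and tw(G) ≤ 3. For the lower bound, the 4 vertices {b, c, d, g} are pairwise adjacent, and any tree decomposition puts a clique entirely inside one bag — forcing width ≥ 3. The upper and lower bounds meet at 3, so that is the treewidth.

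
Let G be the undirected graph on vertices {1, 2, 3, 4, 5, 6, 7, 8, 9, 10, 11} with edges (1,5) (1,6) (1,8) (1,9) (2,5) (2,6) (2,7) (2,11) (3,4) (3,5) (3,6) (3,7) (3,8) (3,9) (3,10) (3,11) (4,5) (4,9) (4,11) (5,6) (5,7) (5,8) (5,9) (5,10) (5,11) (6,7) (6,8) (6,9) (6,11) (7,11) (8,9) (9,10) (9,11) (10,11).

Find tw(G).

4

A width-4 tree decomposition is:
Bags: B1 = {3, 5, 6, 7, 11}  B2 = {3, 5, 6, 9, 11}  B3 = {3, 5, 6, 8, 9}  B4 = {2, 5, 6, 7, 11}  B5 = {1, 5, 6, 8, 9}  B6 = {3, 4, 5, 9, 11}  B7 = {3, 5, 9, 10, 11}
Tree: B1–B2, B2–B3, B1–B4, B3–B5, B2–B6, B2–B7
Each bag holds 5 vertices, so the decomposition has width 4, which upper-bounds the treewidth. Conversely, {1, 5, 6, 8, 9} is a clique of size 5, and the vertices of any clique must share a bag in every tree decomposition; so some bag has ≥ 5 vertices and tw(G) ≥ 4. Combining the bounds, tw(G) = 4.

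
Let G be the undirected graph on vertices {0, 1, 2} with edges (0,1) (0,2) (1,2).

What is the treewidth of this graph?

A width-2 tree decomposition is:
Bags: B1 = {0, 1, 2}
Tree: (single bag)
A single bag containing all 3 vertices is trivially a valid decomposition of width 2. Conversely, {0, 1, 2} is a clique of size 3, and the vertices of any clique must share a bag in every tree decomposition; so some bag has ≥ 3 vertices and tw(G) ≥ 2. The upper and lower bounds meet at 2, so that is the treewidth.

2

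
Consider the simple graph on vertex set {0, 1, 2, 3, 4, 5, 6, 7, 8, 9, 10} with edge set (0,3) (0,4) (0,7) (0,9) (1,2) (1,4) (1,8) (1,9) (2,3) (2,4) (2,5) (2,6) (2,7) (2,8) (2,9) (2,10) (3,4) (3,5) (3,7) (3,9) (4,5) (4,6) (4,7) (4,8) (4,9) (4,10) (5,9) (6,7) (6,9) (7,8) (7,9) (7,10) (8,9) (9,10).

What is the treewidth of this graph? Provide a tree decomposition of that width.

The largest bag has 5 vertices, giving width 4; this decomposition certifies tw(G) ≤ 4. For the lower bound, the 5 vertices {0, 3, 4, 7, 9} are pairwise adjacent, and any tree decomposition puts a clique entirely inside one bag — forcing width ≥ 4. The upper and lower bounds meet at 4, so that is the treewidth.

Treewidth 4.
Bags: B1 = {2, 3, 4, 7, 9}  B2 = {2, 4, 7, 8, 9}  B3 = {2, 4, 7, 9, 10}  B4 = {0, 3, 4, 7, 9}  B5 = {2, 3, 4, 5, 9}  B6 = {2, 4, 6, 7, 9}  B7 = {1, 2, 4, 8, 9}
Tree: B1–B2, B2–B3, B1–B4, B1–B5, B2–B6, B2–B7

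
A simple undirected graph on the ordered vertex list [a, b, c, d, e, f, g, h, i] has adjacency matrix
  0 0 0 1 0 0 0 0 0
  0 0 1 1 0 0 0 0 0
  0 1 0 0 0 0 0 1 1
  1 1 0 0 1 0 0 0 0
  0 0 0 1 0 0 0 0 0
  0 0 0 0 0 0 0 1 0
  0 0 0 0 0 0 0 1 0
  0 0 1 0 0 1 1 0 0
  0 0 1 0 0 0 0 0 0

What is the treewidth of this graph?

1

A width-1 tree decomposition is:
Bags: B1 = {b, d}  B2 = {d, e}  B3 = {b, c}  B4 = {c, h}  B5 = {f, h}  B6 = {c, i}  B7 = {a, d}  B8 = {g, h}
Tree: B1–B2, B1–B3, B3–B4, B4–B5, B4–B6, B2–B7, B4–B8
Every bag has size at most 2, so the width is 2 − 1 = 1 and tw(G) ≤ 1. Since G has at least one edge (e.g. b–d), it is not an edgeless graph, so tw(G) ≥ 1. Hence tw(G) = 1 exactly.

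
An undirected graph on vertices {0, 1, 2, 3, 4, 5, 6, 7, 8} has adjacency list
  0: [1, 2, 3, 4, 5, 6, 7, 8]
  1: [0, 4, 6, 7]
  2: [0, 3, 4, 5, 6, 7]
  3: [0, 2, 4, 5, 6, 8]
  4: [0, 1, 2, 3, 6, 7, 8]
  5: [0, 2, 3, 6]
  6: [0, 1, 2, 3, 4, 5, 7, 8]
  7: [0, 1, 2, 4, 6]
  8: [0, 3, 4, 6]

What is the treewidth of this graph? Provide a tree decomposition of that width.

The largest bag has 5 vertices, giving width 4; this decomposition certifies tw(G) ≤ 4. Conversely, {0, 3, 4, 6, 8} is a clique of size 5, and the vertices of any clique must share a bag in every tree decomposition; so some bag has ≥ 5 vertices and tw(G) ≥ 4. Hence tw(G) = 4 exactly.

Treewidth 4.
Bags: B1 = {0, 2, 3, 4, 6}  B2 = {0, 2, 3, 5, 6}  B3 = {0, 3, 4, 6, 8}  B4 = {0, 2, 4, 6, 7}  B5 = {0, 1, 4, 6, 7}
Tree: B1–B2, B1–B3, B1–B4, B4–B5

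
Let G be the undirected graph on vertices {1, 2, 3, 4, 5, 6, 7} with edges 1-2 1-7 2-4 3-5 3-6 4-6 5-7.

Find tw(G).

2

A width-2 tree decomposition is:
Bags: B1 = {3, 5, 7}  B2 = {1, 3, 7}  B3 = {1, 2, 3}  B4 = {2, 3, 4}  B5 = {3, 4, 6}
Tree: B1–B2, B2–B3, B3–B4, B4–B5
Each bag holds 3 vertices, so the decomposition has width 2, which upper-bounds the treewidth. For the lower bound, G contains the cycle 3–5–7–1–2–4–6–3, so G is not a forest; only forests have treewidth ≤ 1, hence tw(G) ≥ 2. Therefore the treewidth is 2.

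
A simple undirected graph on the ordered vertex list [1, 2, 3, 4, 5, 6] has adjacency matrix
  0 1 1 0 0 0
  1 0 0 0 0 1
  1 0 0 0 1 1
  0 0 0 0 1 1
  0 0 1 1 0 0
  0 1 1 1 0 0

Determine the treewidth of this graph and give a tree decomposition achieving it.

The largest bag has 3 vertices, giving width 2; this decomposition certifies tw(G) ≤ 2. For the lower bound, G contains the cycle 5–4–6–3–5, so G is not a forest; only forests have treewidth ≤ 1, hence tw(G) ≥ 2. The upper and lower bounds meet at 2, so that is the treewidth.

Treewidth 2.
One optimal decomposition is:
Bags: B1 = {3, 4, 5}  B2 = {3, 4, 6}  B3 = {1, 3, 6}  B4 = {1, 2, 6}
Tree: B1–B2, B2–B3, B3–B4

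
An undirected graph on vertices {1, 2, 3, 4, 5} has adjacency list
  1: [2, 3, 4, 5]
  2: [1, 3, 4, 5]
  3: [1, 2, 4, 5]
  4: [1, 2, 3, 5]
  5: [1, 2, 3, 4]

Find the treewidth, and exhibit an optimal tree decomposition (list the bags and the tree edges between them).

A single bag containing all 5 vertices is trivially a valid decomposition of width 4. On the other hand G contains the 5-clique {1, 2, 3, 4, 5}. A clique must lie in a single bag of any decomposition, so no decomposition can have width below 4. Therefore the treewidth is 4.

Treewidth 4.
One optimal decomposition is:
Bags: B1 = {1, 2, 3, 4, 5}
Tree: (single bag)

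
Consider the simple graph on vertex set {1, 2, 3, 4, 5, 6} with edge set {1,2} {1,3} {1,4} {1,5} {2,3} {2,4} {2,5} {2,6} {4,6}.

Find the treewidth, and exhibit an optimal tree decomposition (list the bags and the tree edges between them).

Treewidth 2.
Bags: B1 = {1, 2, 5}  B2 = {1, 2, 3}  B3 = {1, 2, 4}  B4 = {2, 4, 6}
Tree: B1–B2, B2–B3, B3–B4

Every bag has size at most 3, so the width is 3 − 1 = 2 and tw(G) ≤ 2. For the lower bound, the 3 vertices {1, 2, 3} are pairwise adjacent, and any tree decomposition puts a clique entirely inside one bag — forcing width ≥ 2. Hence tw(G) = 2 exactly.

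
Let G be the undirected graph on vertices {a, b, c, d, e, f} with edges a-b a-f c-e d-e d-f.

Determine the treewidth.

1

A width-1 tree decomposition is:
Bags: B1 = {d, f}  B2 = {d, e}  B3 = {a, f}  B4 = {a, b}  B5 = {c, e}
Tree: B1–B2, B1–B3, B3–B4, B2–B5
Each bag holds 2 vertices, so the decomposition has width 1, which upper-bounds the treewidth. Since G has at least one edge (e.g. f–d), it is not an edgeless graph, so tw(G) ≥ 1. The upper and lower bounds meet at 1, so that is the treewidth.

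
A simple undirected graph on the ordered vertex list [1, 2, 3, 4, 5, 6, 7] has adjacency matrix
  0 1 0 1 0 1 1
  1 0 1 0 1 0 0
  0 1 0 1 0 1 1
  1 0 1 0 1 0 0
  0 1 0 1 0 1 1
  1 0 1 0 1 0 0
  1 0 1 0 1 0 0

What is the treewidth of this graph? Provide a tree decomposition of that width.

Treewidth 3.
Bags: B1 = {1, 3, 5, 7}  B2 = {1, 3, 5, 6}  B3 = {1, 3, 4, 5}  B4 = {1, 2, 3, 5}
Tree: B1–B2, B2–B3, B3–B4

The largest bag has 4 vertices, giving width 3; this decomposition certifies tw(G) ≤ 3. For the lower bound: the 4 vertex sets {1,7}, {5,6}, {3}, {4} are disjoint, each induces a connected subgraph, and every pair is joined by at least one edge of G. Contracting each set to a single vertex therefore yields K_{4} as a minor, and since treewidth is minor-monotone, tw(G) ≥ tw(K_{4}) = 3. Therefore the treewidth is 3.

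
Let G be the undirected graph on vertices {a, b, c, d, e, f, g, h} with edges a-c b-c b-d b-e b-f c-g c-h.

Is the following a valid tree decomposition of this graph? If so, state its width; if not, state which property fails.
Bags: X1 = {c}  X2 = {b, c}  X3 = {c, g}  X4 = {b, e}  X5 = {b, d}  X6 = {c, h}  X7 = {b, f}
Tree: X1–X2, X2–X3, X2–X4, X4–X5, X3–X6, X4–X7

No — vertex a appears in no bag.

A tree decomposition must satisfy three properties: every vertex lies in some bag; for every edge, both endpoints lie together in some bag; and for every vertex, the bags containing it form a connected subtree. Here vertex a appears in no bag, so the decomposition is invalid.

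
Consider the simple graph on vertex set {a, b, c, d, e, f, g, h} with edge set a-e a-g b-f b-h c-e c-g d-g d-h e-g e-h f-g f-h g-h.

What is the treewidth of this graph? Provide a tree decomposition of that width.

Treewidth 2.
One such decomposition:
Bags: B1 = {d, g, h}  B2 = {e, g, h}  B3 = {c, e, g}  B4 = {a, e, g}  B5 = {f, g, h}  B6 = {b, f, h}
Tree: B1–B2, B2–B3, B3–B4, B1–B5, B5–B6

Each bag holds 3 vertices, so the decomposition has width 2, which upper-bounds the treewidth. Conversely, {d, g, h} is a clique of size 3, and the vertices of any clique must share a bag in every tree decomposition; so some bag has ≥ 3 vertices and tw(G) ≥ 2. Combining the bounds, tw(G) = 2.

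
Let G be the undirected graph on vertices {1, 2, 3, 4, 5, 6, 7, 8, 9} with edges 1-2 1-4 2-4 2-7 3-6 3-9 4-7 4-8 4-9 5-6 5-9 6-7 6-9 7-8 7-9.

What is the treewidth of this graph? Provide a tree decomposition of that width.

Each bag holds 3 vertices, so the decomposition has width 2, which upper-bounds the treewidth. On the other hand G contains the 3-clique {3, 6, 9}. A clique must lie in a single bag of any decomposition, so no decomposition can have width below 2. Hence tw(G) = 2 exactly.

Treewidth 2.
Bags: B1 = {6, 7, 9}  B2 = {4, 7, 9}  B3 = {3, 6, 9}  B4 = {2, 4, 7}  B5 = {1, 2, 4}  B6 = {4, 7, 8}  B7 = {5, 6, 9}
Tree: B1–B2, B1–B3, B2–B4, B4–B5, B4–B6, B3–B7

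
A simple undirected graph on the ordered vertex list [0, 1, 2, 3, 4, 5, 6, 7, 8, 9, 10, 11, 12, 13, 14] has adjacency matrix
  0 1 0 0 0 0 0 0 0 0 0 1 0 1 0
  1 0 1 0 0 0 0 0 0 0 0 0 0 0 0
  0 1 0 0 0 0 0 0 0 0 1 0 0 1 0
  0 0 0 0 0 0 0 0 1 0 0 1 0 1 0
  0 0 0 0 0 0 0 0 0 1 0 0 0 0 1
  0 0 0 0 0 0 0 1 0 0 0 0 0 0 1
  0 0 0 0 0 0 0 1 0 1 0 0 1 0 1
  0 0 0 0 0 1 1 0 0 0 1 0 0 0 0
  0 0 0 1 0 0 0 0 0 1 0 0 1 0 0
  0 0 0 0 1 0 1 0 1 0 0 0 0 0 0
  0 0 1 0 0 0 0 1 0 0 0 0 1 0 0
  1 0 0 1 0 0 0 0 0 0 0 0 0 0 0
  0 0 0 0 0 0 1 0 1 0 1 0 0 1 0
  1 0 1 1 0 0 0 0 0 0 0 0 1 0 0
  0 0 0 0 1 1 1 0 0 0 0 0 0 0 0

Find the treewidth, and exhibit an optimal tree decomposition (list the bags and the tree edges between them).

Each bag holds 4 vertices, so the decomposition has width 3, which upper-bounds the treewidth. For the lower bound: the 4 vertex sets {0,1,11}, {3}, {13}, {2,8,10,12} are disjoint, each induces a connected subgraph, and every pair is joined by at least one edge of G. Contracting each set to a single vertex therefore yields K_{4} as a minor, and since treewidth is minor-monotone, tw(G) ≥ tw(K_{4}) = 3. Hence tw(G) = 3 exactly.

Treewidth 3.
One such decomposition:
Bags: B1 = {0, 1, 3, 11}  B2 = {0, 1, 3, 13}  B3 = {1, 2, 3, 13}  B4 = {2, 3, 8, 13}  B5 = {2, 8, 12, 13}  B6 = {2, 8, 10, 12}  B7 = {8, 9, 10, 12}  B8 = {6, 9, 10, 12}  B9 = {6, 7, 9, 10}  B10 = {4, 6, 7, 9}  B11 = {4, 6, 7, 14}  B12 = {4, 5, 7, 14}
Tree: B1–B2, B2–B3, B3–B4, B4–B5, B5–B6, B6–B7, B7–B8, B8–B9, B9–B10, B10–B11, B11–B12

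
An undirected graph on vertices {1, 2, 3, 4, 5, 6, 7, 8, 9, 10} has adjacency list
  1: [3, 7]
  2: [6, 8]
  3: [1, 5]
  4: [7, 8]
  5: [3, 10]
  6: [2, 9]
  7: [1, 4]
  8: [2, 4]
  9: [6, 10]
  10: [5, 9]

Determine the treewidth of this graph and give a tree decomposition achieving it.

The largest bag has 3 vertices, giving width 2; this decomposition certifies tw(G) ≤ 2. For the lower bound, G contains the cycle 9–6–2–8–4–7–1–3–5–10–9, so G is not a forest; only forests have treewidth ≤ 1, hence tw(G) ≥ 2. Hence tw(G) = 2 exactly.

Treewidth 2.
One optimal decomposition is:
Bags: B1 = {2, 6, 9}  B2 = {2, 8, 9}  B3 = {4, 8, 9}  B4 = {4, 7, 9}  B5 = {1, 7, 9}  B6 = {1, 3, 9}  B7 = {3, 5, 9}  B8 = {5, 9, 10}
Tree: B1–B2, B2–B3, B3–B4, B4–B5, B5–B6, B6–B7, B7–B8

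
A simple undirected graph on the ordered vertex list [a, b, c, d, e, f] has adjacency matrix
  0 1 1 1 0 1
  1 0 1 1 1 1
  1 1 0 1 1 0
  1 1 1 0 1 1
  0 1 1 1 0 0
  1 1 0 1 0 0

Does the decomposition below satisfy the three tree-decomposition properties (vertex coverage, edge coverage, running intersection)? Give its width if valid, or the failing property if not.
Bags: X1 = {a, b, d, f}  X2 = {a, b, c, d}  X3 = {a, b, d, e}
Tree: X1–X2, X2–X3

No — edge (c,e) lies in no bag.

A tree decomposition must satisfy three properties: every vertex lies in some bag; for every edge, both endpoints lie together in some bag; and for every vertex, the bags containing it form a connected subtree. Here edge (c,e) lies in no bag, so the decomposition is invalid.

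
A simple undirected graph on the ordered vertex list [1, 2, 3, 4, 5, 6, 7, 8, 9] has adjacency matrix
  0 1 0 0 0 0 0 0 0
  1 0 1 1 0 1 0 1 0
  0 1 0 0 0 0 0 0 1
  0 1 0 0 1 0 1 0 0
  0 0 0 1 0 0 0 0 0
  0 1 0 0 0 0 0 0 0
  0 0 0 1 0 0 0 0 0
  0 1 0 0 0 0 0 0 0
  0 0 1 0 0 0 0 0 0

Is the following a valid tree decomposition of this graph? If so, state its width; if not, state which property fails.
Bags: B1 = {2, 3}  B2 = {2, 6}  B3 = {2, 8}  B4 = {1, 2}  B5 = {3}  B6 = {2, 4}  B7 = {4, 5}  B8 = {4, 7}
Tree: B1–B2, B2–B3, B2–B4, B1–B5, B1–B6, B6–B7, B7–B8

A tree decomposition must satisfy three properties: every vertex lies in some bag; for every edge, both endpoints lie together in some bag; and for every vertex, the bags containing it form a connected subtree. Here vertex 9 appears in no bag, so the decomposition is invalid.

No — vertex 9 appears in no bag.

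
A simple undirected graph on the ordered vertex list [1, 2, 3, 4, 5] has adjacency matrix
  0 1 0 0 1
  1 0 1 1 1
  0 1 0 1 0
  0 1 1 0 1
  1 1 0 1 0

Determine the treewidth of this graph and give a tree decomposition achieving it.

Treewidth 2.
One optimal decomposition is:
Bags: B1 = {2, 4, 5}  B2 = {1, 2, 5}  B3 = {2, 3, 4}
Tree: B1–B2, B1–B3

Each bag holds 3 vertices, so the decomposition has width 2, which upper-bounds the treewidth. On the other hand G contains the 3-clique {1, 2, 5}. A clique must lie in a single bag of any decomposition, so no decomposition can have width below 2. Combining the bounds, tw(G) = 2.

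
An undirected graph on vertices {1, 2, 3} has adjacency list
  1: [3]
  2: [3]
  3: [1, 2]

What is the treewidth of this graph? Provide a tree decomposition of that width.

Every bag has size at most 2, so the width is 2 − 1 = 1 and tw(G) ≤ 1. Since G has at least one edge (e.g. 1–3), it is not an edgeless graph, so tw(G) ≥ 1. Combining the bounds, tw(G) = 1.

Treewidth 1.
Bags: B1 = {1, 3}  B2 = {2, 3}
Tree: B1–B2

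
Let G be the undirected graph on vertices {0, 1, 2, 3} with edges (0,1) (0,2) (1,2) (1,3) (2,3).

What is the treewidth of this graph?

2

A width-2 tree decomposition is:
Bags: B1 = {1, 2, 3}  B2 = {0, 1, 2}
Tree: B1–B2
Every bag has size at most 3, so the width is 3 − 1 = 2 and tw(G) ≤ 2. Conversely, {0, 1, 2} is a clique of size 3, and the vertices of any clique must share a bag in every tree decomposition; so some bag has ≥ 3 vertices and tw(G) ≥ 2. Hence tw(G) = 2 exactly.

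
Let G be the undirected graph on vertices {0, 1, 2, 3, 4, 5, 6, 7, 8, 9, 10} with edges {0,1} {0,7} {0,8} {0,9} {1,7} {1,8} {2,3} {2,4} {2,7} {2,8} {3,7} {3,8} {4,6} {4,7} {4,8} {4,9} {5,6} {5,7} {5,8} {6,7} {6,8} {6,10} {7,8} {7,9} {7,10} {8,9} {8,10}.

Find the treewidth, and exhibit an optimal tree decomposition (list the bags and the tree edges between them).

Treewidth 3.
One optimal decomposition is:
Bags: B1 = {6, 7, 8, 10}  B2 = {4, 6, 7, 8}  B3 = {4, 7, 8, 9}  B4 = {0, 7, 8, 9}  B5 = {5, 6, 7, 8}  B6 = {0, 1, 7, 8}  B7 = {2, 4, 7, 8}  B8 = {2, 3, 7, 8}
Tree: B1–B2, B2–B3, B3–B4, B1–B5, B4–B6, B3–B7, B7–B8

The largest bag has 4 vertices, giving width 3; this decomposition certifies tw(G) ≤ 3. On the other hand G contains the 4-clique {0, 7, 8, 9}. A clique must lie in a single bag of any decomposition, so no decomposition can have width below 3. Therefore the treewidth is 3.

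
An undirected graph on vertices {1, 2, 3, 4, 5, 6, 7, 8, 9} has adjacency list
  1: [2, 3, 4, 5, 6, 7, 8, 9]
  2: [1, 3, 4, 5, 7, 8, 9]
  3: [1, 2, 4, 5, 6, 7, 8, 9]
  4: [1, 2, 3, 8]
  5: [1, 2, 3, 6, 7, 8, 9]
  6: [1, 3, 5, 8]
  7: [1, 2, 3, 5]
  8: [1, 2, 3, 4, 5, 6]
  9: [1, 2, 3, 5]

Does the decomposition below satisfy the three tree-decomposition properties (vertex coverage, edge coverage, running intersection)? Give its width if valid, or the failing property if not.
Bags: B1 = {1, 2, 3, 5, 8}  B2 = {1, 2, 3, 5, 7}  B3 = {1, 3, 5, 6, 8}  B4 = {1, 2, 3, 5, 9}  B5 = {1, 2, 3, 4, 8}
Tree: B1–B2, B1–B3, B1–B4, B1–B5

Checking the three conditions: (i) the bags cover all of {1, 2, 3, 4, 5, 6, 7, 8, 9}; (ii) for each edge, some bag contains both endpoints; (iii) the bags containing any fixed vertex form a subtree. All hold, so the decomposition is valid with width 5 − 1 = 4.

Yes; width 4.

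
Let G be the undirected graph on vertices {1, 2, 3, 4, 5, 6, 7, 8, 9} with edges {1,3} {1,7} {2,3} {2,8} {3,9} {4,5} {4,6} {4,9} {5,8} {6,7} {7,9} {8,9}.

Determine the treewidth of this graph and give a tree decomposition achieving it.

Every bag has size at most 4, so the width is 4 − 1 = 3 and tw(G) ≤ 3. For the lower bound: the 4 vertex sets {1,6,7}, {3}, {9}, {2,4,5,8} are disjoint, each induces a connected subgraph, and every pair is joined by at least one edge of G. Contracting each set to a single vertex therefore yields K_{4} as a minor, and since treewidth is minor-monotone, tw(G) ≥ tw(K_{4}) = 3. The upper and lower bounds meet at 3, so that is the treewidth.

Treewidth 3.
One such decomposition:
Bags: B1 = {1, 3, 6, 7}  B2 = {3, 6, 7, 9}  B3 = {3, 4, 6, 9}  B4 = {2, 3, 4, 9}  B5 = {2, 4, 8, 9}  B6 = {2, 4, 5, 8}
Tree: B1–B2, B2–B3, B3–B4, B4–B5, B5–B6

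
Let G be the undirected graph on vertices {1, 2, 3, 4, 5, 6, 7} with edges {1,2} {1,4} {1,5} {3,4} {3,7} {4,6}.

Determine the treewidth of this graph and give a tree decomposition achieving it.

Treewidth 1.
Bags: B1 = {1, 4}  B2 = {4, 6}  B3 = {1, 2}  B4 = {3, 4}  B5 = {3, 7}  B6 = {1, 5}
Tree: B1–B2, B1–B3, B1–B4, B4–B5, B1–B6

Each bag holds 2 vertices, so the decomposition has width 1, which upper-bounds the treewidth. G has an edge, so its treewidth is at least 1. Therefore the treewidth is 1.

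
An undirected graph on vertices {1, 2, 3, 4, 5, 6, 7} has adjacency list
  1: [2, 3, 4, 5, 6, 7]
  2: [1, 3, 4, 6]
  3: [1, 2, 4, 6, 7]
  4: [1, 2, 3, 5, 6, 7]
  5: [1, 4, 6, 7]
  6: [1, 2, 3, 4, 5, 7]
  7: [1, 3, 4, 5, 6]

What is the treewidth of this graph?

4

A width-4 tree decomposition is:
Bags: B1 = {1, 3, 4, 6, 7}  B2 = {1, 2, 3, 4, 6}  B3 = {1, 4, 5, 6, 7}
Tree: B1–B2, B1–B3
Each bag holds 5 vertices, so the decomposition has width 4, which upper-bounds the treewidth. On the other hand G contains the 5-clique {1, 2, 3, 4, 6}. A clique must lie in a single bag of any decomposition, so no decomposition can have width below 4. The upper and lower bounds meet at 4, so that is the treewidth.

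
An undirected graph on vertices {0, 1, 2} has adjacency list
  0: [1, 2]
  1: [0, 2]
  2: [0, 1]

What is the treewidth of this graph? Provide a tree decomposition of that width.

A single bag containing all 3 vertices is trivially a valid decomposition of width 2. For the lower bound, the 3 vertices {0, 1, 2} are pairwise adjacent, and any tree decomposition puts a clique entirely inside one bag — forcing width ≥ 2. Hence tw(G) = 2 exactly.

Treewidth 2.
One such decomposition:
Bags: B1 = {0, 1, 2}
Tree: (single bag)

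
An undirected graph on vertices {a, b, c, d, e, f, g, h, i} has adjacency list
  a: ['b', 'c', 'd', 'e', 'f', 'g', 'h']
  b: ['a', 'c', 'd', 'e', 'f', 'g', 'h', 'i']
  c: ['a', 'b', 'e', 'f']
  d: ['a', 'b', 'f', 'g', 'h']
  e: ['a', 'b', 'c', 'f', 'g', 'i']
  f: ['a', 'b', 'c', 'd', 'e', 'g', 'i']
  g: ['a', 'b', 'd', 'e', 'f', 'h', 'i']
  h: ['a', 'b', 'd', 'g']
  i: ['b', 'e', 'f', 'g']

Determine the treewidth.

A width-4 tree decomposition is:
Bags: B1 = {b, e, f, g, i}  B2 = {a, b, e, f, g}  B3 = {a, b, c, e, f}  B4 = {a, b, d, f, g}  B5 = {a, b, d, g, h}
Tree: B1–B2, B2–B3, B2–B4, B4–B5
Every bag has size at most 5, so the width is 5 − 1 = 4 and tw(G) ≤ 4. Conversely, {a, b, d, g, h} is a clique of size 5, and the vertices of any clique must share a bag in every tree decomposition; so some bag has ≥ 5 vertices and tw(G) ≥ 4. Therefore the treewidth is 4.

4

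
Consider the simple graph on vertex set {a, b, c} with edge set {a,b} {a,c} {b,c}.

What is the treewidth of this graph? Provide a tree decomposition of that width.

Treewidth 2.
Bags: B1 = {a, b, c}
Tree: (single bag)

A single bag containing all 3 vertices is trivially a valid decomposition of width 2. Conversely, {a, b, c} is a clique of size 3, and the vertices of any clique must share a bag in every tree decomposition; so some bag has ≥ 3 vertices and tw(G) ≥ 2. The upper and lower bounds meet at 2, so that is the treewidth.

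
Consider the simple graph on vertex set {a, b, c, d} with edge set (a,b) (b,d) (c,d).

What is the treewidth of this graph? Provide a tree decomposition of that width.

Every bag has size at most 2, so the width is 2 − 1 = 1 and tw(G) ≤ 1. Any graph with an edge has treewidth ≥ 1, and G has the edge a–b. Therefore the treewidth is 1.

Treewidth 1.
One optimal decomposition is:
Bags: B1 = {a, b}  B2 = {b, d}  B3 = {c, d}
Tree: B1–B2, B2–B3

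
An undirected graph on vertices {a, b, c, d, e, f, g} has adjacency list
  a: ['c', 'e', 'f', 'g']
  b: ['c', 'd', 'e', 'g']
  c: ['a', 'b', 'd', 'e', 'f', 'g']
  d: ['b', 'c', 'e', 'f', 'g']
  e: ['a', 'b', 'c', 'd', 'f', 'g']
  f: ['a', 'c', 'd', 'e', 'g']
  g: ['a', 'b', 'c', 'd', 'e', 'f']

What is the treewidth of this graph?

4

A width-4 tree decomposition is:
Bags: B1 = {c, d, e, f, g}  B2 = {b, c, d, e, g}  B3 = {a, c, e, f, g}
Tree: B1–B2, B1–B3
Each bag holds 5 vertices, so the decomposition has width 4, which upper-bounds the treewidth. Conversely, {c, d, e, f, g} is a clique of size 5, and the vertices of any clique must share a bag in every tree decomposition; so some bag has ≥ 5 vertices and tw(G) ≥ 4. The upper and lower bounds meet at 4, so that is the treewidth.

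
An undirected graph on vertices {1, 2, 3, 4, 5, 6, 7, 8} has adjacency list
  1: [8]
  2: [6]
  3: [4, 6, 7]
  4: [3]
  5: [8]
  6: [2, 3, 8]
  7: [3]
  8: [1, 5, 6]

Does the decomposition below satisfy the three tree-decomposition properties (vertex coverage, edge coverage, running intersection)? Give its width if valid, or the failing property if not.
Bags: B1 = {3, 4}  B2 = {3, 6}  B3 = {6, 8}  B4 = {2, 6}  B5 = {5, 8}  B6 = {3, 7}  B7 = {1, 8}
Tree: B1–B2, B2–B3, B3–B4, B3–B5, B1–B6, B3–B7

Yes; width 1.

Every vertex of G appears in some bag (union = {1, 2, 3, 4, 5, 6, 7, 8}); every edge is covered by a bag; and for each vertex v the set of bags containing v is connected in the bag tree. The decomposition is therefore valid. The largest bag has 2 vertices, so the width is 1.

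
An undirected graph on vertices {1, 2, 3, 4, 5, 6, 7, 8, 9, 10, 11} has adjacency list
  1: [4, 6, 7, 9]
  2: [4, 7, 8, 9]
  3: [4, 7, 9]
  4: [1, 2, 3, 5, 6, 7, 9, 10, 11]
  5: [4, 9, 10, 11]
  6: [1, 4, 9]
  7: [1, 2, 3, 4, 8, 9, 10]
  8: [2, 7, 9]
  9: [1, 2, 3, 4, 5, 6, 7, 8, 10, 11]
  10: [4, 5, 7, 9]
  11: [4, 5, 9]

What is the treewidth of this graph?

3

A width-3 tree decomposition is:
Bags: B1 = {4, 7, 9, 10}  B2 = {2, 4, 7, 9}  B3 = {4, 5, 9, 10}  B4 = {1, 4, 7, 9}  B5 = {1, 4, 6, 9}  B6 = {3, 4, 7, 9}  B7 = {4, 5, 9, 11}  B8 = {2, 7, 8, 9}
Tree: B1–B2, B1–B3, B1–B4, B4–B5, B1–B6, B3–B7, B2–B8
The largest bag has 4 vertices, giving width 3; this decomposition certifies tw(G) ≤ 3. Conversely, {2, 7, 8, 9} is a clique of size 4, and the vertices of any clique must share a bag in every tree decomposition; so some bag has ≥ 4 vertices and tw(G) ≥ 3. The upper and lower bounds meet at 3, so that is the treewidth.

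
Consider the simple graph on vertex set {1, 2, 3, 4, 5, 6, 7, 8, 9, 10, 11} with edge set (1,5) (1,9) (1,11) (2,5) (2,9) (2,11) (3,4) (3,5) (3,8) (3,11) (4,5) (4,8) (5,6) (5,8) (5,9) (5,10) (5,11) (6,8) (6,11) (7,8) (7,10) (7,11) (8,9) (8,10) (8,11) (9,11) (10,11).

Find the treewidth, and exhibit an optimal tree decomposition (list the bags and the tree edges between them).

The largest bag has 4 vertices, giving width 3; this decomposition certifies tw(G) ≤ 3. For the lower bound, the 4 vertices {5, 8, 9, 11} are pairwise adjacent, and any tree decomposition puts a clique entirely inside one bag — forcing width ≥ 3. Hence tw(G) = 3 exactly.

Treewidth 3.
One optimal decomposition is:
Bags: B1 = {3, 5, 8, 11}  B2 = {5, 8, 10, 11}  B3 = {3, 4, 5, 8}  B4 = {5, 6, 8, 11}  B5 = {5, 8, 9, 11}  B6 = {7, 8, 10, 11}  B7 = {2, 5, 9, 11}  B8 = {1, 5, 9, 11}
Tree: B1–B2, B1–B3, B1–B4, B4–B5, B2–B6, B5–B7, B5–B8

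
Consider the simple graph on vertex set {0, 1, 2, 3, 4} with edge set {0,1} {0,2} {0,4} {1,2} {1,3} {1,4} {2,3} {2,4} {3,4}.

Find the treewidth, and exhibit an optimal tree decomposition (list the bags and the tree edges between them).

Treewidth 3.
One such decomposition:
Bags: B1 = {1, 2, 3, 4}  B2 = {0, 1, 2, 4}
Tree: B1–B2

The largest bag has 4 vertices, giving width 3; this decomposition certifies tw(G) ≤ 3. For the lower bound, the 4 vertices {0, 1, 2, 4} are pairwise adjacent, and any tree decomposition puts a clique entirely inside one bag — forcing width ≥ 3. Combining the bounds, tw(G) = 3.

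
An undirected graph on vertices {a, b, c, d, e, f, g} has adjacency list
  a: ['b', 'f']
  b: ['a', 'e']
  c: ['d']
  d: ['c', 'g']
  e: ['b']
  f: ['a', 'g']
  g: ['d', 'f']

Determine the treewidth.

A width-1 tree decomposition is:
Bags: B1 = {c, d}  B2 = {d, g}  B3 = {f, g}  B4 = {a, f}  B5 = {a, b}  B6 = {b, e}
Tree: B1–B2, B2–B3, B3–B4, B4–B5, B5–B6
The largest bag has 2 vertices, giving width 1; this decomposition certifies tw(G) ≤ 1. Any graph with an edge has treewidth ≥ 1, and G has the edge c–d. Therefore the treewidth is 1.

1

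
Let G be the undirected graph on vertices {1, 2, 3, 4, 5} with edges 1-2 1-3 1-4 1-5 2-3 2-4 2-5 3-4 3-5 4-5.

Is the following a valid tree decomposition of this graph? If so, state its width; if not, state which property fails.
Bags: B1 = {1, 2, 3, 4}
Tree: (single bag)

No — vertex 5 appears in no bag.

A tree decomposition must satisfy three properties: every vertex lies in some bag; for every edge, both endpoints lie together in some bag; and for every vertex, the bags containing it form a connected subtree. Here vertex 5 appears in no bag, so the decomposition is invalid.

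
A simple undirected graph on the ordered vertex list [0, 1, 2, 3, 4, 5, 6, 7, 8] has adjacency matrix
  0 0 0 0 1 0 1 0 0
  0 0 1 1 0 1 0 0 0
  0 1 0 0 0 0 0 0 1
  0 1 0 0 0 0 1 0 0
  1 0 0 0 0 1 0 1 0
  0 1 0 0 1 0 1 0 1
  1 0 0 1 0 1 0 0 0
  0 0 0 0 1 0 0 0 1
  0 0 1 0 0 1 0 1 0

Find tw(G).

A width-3 tree decomposition is:
Bags: B1 = {0, 4, 7, 8}  B2 = {0, 4, 5, 8}  B3 = {0, 5, 6, 8}  B4 = {2, 5, 6, 8}  B5 = {1, 2, 5, 6}  B6 = {1, 2, 3, 6}
Tree: B1–B2, B2–B3, B3–B4, B4–B5, B5–B6
Each bag holds 4 vertices, so the decomposition has width 3, which upper-bounds the treewidth. For the lower bound: the 4 vertex sets {0,4,7}, {8}, {5}, {1,2,3,6} are disjoint, each induces a connected subgraph, and every pair is joined by at least one edge of G. Contracting each set to a single vertex therefore yields K_{4} as a minor, and since treewidth is minor-monotone, tw(G) ≥ tw(K_{4}) = 3. Therefore the treewidth is 3.

3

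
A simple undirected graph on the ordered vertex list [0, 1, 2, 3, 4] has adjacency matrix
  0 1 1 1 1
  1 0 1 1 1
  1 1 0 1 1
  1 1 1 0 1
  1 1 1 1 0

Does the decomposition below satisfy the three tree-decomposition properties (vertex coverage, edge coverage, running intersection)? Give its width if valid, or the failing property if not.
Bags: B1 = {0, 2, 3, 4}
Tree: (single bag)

A tree decomposition must satisfy three properties: every vertex lies in some bag; for every edge, both endpoints lie together in some bag; and for every vertex, the bags containing it form a connected subtree. Here vertex 1 appears in no bag, so the decomposition is invalid.

No — vertex 1 appears in no bag.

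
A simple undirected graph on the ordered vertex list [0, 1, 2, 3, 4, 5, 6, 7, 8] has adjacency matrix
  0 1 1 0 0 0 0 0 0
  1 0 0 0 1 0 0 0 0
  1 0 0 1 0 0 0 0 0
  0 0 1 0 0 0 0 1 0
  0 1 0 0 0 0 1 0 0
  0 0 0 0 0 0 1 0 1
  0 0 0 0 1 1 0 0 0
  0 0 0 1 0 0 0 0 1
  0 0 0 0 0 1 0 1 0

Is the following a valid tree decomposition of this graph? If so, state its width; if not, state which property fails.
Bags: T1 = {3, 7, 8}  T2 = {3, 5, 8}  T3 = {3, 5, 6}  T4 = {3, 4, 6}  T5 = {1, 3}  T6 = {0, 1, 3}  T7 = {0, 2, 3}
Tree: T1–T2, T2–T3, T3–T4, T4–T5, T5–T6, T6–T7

A tree decomposition must satisfy three properties: every vertex lies in some bag; for every edge, both endpoints lie together in some bag; and for every vertex, the bags containing it form a connected subtree. Here edge (4,1) lies in no bag, so the decomposition is invalid.

No — edge (4,1) lies in no bag.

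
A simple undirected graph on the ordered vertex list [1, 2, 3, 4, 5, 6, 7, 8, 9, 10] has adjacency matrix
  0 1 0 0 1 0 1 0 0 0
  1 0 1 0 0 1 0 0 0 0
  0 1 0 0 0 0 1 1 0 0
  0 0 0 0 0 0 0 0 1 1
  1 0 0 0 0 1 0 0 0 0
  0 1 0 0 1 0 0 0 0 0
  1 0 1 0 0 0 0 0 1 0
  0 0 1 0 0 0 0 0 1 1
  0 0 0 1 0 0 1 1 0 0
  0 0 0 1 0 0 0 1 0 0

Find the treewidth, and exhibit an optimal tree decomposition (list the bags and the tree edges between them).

Every bag has size at most 3, so the width is 3 − 1 = 2 and tw(G) ≤ 2. For the lower bound, G contains the cycle 6–5–1–2–6, so G is not a forest; only forests have treewidth ≤ 1, hence tw(G) ≥ 2. Hence tw(G) = 2 exactly.

Treewidth 2.
Bags: B1 = {2, 5, 6}  B2 = {1, 2, 5}  B3 = {1, 2, 3}  B4 = {1, 3, 7}  B5 = {3, 7, 8}  B6 = {7, 8, 9}  B7 = {8, 9, 10}  B8 = {4, 9, 10}
Tree: B1–B2, B2–B3, B3–B4, B4–B5, B5–B6, B6–B7, B7–B8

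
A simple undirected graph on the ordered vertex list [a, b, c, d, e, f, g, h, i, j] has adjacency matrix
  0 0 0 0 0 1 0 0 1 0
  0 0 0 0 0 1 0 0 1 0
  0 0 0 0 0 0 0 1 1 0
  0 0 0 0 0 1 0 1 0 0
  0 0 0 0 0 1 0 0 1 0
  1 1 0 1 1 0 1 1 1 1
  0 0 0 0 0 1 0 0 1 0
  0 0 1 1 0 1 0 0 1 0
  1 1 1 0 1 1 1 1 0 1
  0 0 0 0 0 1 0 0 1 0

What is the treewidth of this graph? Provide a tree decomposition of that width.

The largest bag has 3 vertices, giving width 2; this decomposition certifies tw(G) ≤ 2. On the other hand G contains the 3-clique {c, h, i}. A clique must lie in a single bag of any decomposition, so no decomposition can have width below 2. The upper and lower bounds meet at 2, so that is the treewidth.

Treewidth 2.
One optimal decomposition is:
Bags: B1 = {f, h, i}  B2 = {c, h, i}  B3 = {d, f, h}  B4 = {a, f, i}  B5 = {f, g, i}  B6 = {e, f, i}  B7 = {f, i, j}  B8 = {b, f, i}
Tree: B1–B2, B1–B3, B1–B4, B1–B5, B5–B6, B4–B7, B6–B8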